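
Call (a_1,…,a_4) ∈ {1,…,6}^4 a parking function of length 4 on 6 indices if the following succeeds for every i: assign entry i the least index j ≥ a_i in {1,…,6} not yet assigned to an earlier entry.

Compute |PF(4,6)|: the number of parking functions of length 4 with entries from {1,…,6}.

1029

|PF(4,6)| = 3·7^3 = 3×343 = 1029
Check (1,4,6,3) → sorted (1,3,4,6): b_i ≤ 2+i ∀i, a PF.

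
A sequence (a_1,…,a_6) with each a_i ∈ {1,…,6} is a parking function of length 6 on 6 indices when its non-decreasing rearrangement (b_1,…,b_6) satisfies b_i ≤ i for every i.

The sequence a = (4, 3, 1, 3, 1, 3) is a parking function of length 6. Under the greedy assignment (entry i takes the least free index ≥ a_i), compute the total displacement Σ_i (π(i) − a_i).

Σπ(i) = 1+…+6 = 21; Σa = 4+3+1+3+1+3 = 15; disp = 21−15 = 6.

6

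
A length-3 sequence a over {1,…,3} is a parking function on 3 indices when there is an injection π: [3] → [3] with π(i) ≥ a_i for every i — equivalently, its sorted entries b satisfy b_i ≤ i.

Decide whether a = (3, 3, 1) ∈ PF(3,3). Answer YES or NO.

NO

Sorted: b = (1, 3, 3).
  b_1=1 ≤ 1
  b_2=3 > 2
  fails at i=2 ⇒ NO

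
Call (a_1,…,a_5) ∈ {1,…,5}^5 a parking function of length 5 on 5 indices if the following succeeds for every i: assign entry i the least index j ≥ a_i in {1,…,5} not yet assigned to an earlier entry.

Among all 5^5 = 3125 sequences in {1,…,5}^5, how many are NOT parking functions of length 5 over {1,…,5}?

|PF| = (5+1−5)·(5+1)^{5−1} = 1×1296 = 1296 (Konheim–Weiss)
Check (2,4,4,4,3) → sorted (2,3,4,4,4): b_1=2>1, not a PF.
Total 3125; non-PF = 3125−1296 = 1829

1829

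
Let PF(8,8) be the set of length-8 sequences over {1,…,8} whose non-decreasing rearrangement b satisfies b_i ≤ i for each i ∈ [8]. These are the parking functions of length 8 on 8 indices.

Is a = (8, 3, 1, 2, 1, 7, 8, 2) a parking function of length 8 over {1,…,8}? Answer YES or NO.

NO

Rearranged: b = (1, 1, 2, 2, 3, 7, 8, 8).
  b_1=1 ≤ 1
  b_2=1 ≤ 2
  b_3=2 ≤ 3
  b_4=2 ≤ 4
  b_5=3 ≤ 5
  b_6=7 > 6
  fails at i=6 ⇒ NO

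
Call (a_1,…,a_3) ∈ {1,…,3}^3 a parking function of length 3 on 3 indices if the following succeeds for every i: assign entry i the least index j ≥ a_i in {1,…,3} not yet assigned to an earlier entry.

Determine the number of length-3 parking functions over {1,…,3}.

Count = (3+1−3)·(3+1)^{3−1} = 1×16 = 16
Example (3,2,1) → sorted (1,2,3): b_i ≤ i ∀i, a PF.

16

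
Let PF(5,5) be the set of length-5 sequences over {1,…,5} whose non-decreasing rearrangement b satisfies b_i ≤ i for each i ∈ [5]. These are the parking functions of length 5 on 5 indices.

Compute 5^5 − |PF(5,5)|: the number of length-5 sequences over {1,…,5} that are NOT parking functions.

1829

|PF| = (5−5+1)·(5+1)^(5−1) = 1×1296 = 1296
Example (1,3,5,5,1) → sorted (1,1,3,5,5): b_4=5>4, not a PF.
Total 3125; non-PF = 3125−1296 = 1829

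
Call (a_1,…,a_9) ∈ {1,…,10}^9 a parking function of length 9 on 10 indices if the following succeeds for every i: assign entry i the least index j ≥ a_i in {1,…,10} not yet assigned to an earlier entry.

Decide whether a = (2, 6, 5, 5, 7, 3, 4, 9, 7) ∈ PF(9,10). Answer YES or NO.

Order a: b = (2, 3, 4, 5, 5, 6, 7, 7, 9).
  b_1=2 ≤ 2
  b_2=3 ≤ 3
  b_3=4 ≤ 4
  b_4=5 ≤ 5
  b_5=5 ≤ 6
  b_6=6 ≤ 7
  b_7=7 ≤ 8
  b_8=7 ≤ 9
  b_9=9 ≤ 10
All bounds hold ⇒ YES

YES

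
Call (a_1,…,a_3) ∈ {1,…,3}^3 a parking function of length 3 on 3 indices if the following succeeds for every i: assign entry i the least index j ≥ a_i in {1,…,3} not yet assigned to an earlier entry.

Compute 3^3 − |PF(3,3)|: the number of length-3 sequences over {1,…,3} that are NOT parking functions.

11

|PF| = (4−3)·4^(3−1) = 1·16 = 16
One tuple (3,3,1) → sorted (1,3,3): b_2=3>2, not a PF.
3^3 − 16 = 27 − 16 = 11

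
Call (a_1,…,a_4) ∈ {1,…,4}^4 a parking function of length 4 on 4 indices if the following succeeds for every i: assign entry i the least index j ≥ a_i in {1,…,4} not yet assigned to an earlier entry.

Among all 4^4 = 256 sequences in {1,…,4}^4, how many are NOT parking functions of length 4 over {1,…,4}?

131

|PF(4,4)| = 1·5^3 = 1·125 = 125 [KW]
One tuple (4,4,4,4) → sorted (4,4,4,4): b_1=4>1, not a PF.
So 256 − 125 = 131 fail.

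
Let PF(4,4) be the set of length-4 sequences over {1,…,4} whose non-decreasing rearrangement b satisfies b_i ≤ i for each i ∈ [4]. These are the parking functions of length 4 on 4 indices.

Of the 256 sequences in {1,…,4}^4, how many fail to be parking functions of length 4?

|PF| = (4−4+1)·(4+1)^(4−1) = 1 · 125 = 125 [KW]
Check (2,4,3,3) → sorted (2,3,3,4): b_1=2>1, not a PF.
So 256 − 125 = 131 fail.

131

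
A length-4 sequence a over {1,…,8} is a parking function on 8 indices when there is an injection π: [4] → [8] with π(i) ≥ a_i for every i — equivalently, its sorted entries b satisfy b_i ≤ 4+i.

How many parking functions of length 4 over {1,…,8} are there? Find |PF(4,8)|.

3645

Count = 5·9^3 = 5·729 = 3645 (Pollak)
Example (2,2,4,3) → sorted (2,2,3,4): b_i ≤ 4+i ∀i, a PF.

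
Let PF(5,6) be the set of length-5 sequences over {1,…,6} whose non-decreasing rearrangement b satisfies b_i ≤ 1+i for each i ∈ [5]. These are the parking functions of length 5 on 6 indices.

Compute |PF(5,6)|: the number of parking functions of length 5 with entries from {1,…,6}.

4802

Count = (6+1−5)·(6+1)^{5−1} = 2 · 2401 = 4802
E.g. (1,3,3,4,2) → sorted (1,2,3,3,4): b_i ≤ 1+i ∀i, a PF.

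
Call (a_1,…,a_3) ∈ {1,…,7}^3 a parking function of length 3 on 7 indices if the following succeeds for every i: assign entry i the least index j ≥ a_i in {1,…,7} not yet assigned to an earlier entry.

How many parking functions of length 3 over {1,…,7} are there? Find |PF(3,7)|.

320

#PF = (7−3+1)·(7+1)^(3−1) = 5×64 = 320
One tuple (3,3,2) → sorted (2,3,3): b_i ≤ 4+i ∀i, a PF.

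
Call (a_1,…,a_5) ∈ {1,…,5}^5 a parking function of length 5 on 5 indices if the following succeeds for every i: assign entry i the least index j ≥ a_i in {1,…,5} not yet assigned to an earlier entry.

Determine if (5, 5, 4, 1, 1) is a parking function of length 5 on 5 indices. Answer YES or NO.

Sorted: b = (1, 1, 4, 5, 5).
  b_1=1 ≤ 1
  b_2=1 ≤ 2
  b_3=4 > 3
  fails at i=3 ⇒ NO

NO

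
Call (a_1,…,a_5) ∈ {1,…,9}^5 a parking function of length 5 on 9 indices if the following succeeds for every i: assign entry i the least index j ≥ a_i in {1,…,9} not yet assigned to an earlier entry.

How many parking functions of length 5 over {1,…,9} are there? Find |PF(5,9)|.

50000

Count = 5·10^4 = 5 · 10000 = 50000 [KW]
E.g. (5,5,5,6,9) → sorted (5,5,5,6,9): b_i ≤ 4+i ∀i, a PF.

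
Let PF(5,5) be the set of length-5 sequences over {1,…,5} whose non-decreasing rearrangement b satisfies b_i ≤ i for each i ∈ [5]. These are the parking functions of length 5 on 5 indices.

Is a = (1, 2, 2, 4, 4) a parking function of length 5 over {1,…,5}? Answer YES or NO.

Order a: b = (1, 2, 2, 4, 4).
  b_1=1 ≤ 1
  b_2=2 ≤ 2
  b_3=2 ≤ 3
  b_4=4 ≤ 4
  b_5=4 ≤ 5
All bounds hold ⇒ YES

YES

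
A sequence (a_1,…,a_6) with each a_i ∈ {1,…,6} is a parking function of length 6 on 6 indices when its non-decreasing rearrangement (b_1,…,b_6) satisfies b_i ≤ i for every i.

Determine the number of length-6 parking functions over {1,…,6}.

|PF| = (7−6)·7^(6−1) = 1·16807 = 16807 [KW]
One tuple (4,6,1,3,4,1) → sorted (1,1,3,4,4,6): b_i ≤ i ∀i, a PF.

16807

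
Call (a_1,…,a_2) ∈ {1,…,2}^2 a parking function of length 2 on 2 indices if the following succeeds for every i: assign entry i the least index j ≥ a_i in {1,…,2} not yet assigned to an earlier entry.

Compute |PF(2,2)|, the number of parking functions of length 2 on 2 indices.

#PF = (2+1−2)·(2+1)^{2−1} = 1·3 = 3 (Konheim–Weiss)
E.g. (1,2) → sorted (1,2): b_i ≤ i ∀i, a PF.

3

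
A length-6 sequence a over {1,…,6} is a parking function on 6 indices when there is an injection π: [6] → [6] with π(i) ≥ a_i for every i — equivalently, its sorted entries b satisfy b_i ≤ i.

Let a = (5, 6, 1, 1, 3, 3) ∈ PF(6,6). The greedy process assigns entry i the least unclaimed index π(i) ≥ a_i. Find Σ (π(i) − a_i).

2

Σπ = 21 ({1..6} each once); Σa = 5+6+1+1+3+3 = 19; disp = 21−19 = 2.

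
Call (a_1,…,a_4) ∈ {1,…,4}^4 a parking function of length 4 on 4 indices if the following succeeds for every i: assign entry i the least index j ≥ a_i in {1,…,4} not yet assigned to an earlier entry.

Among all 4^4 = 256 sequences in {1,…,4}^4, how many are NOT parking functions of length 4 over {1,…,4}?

#PF = (4−4+1)·(4+1)^(4−1) = 1 · 125 = 125
Example (3,3,3,3) → sorted (3,3,3,3): b_1=3>1, not a PF.
So 256 − 125 = 131 fail.

131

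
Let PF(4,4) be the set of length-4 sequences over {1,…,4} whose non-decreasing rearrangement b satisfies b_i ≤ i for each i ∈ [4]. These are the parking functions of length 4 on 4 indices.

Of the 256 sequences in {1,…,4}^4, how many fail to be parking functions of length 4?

131

#PF = 1·5^3 = 1·125 = 125 (Pollak)
E.g. (4,4,4,4) → sorted (4,4,4,4): b_1=4>1, not a PF.
Total 256; non-PF = 256−125 = 131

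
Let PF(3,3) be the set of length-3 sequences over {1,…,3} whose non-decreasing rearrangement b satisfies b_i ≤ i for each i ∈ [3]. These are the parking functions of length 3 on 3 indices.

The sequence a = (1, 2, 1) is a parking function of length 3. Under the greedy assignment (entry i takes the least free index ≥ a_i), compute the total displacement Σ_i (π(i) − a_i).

Σπ = 6 ({1..3} each once); Σa = 1+2+1 = 4; disp = 6−4 = 2.

2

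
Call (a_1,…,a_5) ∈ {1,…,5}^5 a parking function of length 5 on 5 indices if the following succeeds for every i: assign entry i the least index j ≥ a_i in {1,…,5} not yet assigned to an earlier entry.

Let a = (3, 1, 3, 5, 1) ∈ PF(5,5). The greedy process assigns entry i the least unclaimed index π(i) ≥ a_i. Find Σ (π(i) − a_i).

2

Σπ(i) = 1+…+5 = 15; Σa = 3+1+3+5+1 = 13; disp = 15−13 = 2.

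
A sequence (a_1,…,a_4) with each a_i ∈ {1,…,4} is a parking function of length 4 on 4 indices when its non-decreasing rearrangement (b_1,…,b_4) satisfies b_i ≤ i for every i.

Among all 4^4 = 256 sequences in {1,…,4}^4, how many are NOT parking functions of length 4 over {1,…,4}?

|PF| = (4+1−4)·(4+1)^{4−1} = 1×125 = 125 [KW]
One tuple (3,2,3,2) → sorted (2,2,3,3): b_1=2>1, not a PF.
4^4 − 125 = 256 − 125 = 131

131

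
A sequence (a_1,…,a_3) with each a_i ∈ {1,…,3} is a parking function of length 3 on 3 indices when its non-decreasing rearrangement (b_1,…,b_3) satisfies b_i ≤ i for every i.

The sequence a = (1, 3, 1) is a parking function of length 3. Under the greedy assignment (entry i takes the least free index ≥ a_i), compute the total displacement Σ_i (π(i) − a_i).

1

Σπ = 6 ({1..3} each once); Σa = 1+3+1 = 5; disp = 6−5 = 1.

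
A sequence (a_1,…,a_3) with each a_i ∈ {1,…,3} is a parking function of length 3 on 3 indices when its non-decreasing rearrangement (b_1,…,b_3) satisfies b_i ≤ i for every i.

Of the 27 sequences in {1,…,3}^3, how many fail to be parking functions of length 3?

11

|PF(3,3)| = (3+1−3)·(3+1)^{3−1} = 1·16 = 16 (Pollak)
E.g. (2,3,2) → sorted (2,2,3): b_1=2>1, not a PF.
So 27 − 16 = 11 fail.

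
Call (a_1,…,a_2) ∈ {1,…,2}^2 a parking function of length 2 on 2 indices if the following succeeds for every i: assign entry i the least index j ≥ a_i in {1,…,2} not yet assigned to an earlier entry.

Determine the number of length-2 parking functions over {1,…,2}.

|PF(2,2)| = 1·3^1 = 1×3 = 3
Check (1,1) → sorted (1,1): b_i ≤ i ∀i, a PF.

3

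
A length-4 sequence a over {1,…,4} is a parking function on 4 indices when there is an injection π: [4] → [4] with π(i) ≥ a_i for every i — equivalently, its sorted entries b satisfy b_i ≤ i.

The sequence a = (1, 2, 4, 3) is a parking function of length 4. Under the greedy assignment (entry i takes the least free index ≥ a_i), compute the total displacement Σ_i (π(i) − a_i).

Σπ(i) = 1+…+4 = 10; Σa = 1+2+4+3 = 10; disp = 10−10 = 0.

0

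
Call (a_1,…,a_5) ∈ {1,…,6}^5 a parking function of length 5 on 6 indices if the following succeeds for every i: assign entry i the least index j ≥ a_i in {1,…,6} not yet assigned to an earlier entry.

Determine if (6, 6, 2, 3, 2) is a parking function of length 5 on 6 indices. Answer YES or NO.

NO

Order a: b = (2, 2, 3, 6, 6).
  b_1=2 ≤ 2
  b_2=2 ≤ 3
  b_3=3 ≤ 4
  b_4=6 > 5
  fails at i=4 ⇒ NO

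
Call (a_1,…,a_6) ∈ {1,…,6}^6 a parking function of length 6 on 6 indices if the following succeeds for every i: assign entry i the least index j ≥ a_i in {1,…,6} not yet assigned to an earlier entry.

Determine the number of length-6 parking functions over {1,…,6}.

16807

#PF = (6−6+1)·(6+1)^(6−1) = 1·16807 = 16807 (Konheim–Weiss)
Example (2,1,5,1,3,3) → sorted (1,1,2,3,3,5): b_i ≤ i ∀i, a PF.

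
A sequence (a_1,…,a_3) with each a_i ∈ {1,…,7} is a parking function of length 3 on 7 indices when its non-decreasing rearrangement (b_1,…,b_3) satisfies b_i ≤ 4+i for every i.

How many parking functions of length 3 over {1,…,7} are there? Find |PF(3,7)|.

|PF(3,7)| = (8−3)·8^(3−1) = 5 · 64 = 320 (Konheim–Weiss)
Check (7,3,3) → sorted (3,3,7): b_i ≤ 4+i ∀i, a PF.

320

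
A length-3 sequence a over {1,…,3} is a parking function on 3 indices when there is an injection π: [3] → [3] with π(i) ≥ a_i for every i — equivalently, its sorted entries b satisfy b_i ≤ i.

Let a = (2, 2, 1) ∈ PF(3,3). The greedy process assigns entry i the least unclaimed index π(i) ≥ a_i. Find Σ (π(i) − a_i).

Σπ(i) = 1+…+3 = 6; Σa = 2+2+1 = 5; disp = 6−5 = 1.

1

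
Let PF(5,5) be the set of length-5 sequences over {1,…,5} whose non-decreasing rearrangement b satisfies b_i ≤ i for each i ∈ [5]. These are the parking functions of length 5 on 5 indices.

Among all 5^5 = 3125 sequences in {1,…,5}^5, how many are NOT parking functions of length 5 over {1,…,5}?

Count = (5−5+1)·(5+1)^(5−1) = 1×1296 = 1296 (Konheim–Weiss)
Example (4,5,5,5,4) → sorted (4,4,5,5,5): b_1=4>1, not a PF.
Total 3125; non-PF = 3125−1296 = 1829

1829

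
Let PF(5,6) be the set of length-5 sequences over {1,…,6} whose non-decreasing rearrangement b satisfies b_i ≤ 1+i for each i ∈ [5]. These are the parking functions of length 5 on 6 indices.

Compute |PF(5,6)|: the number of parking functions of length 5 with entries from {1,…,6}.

Count = (6−5+1)·(6+1)^(5−1) = 2·2401 = 4802 (Pollak)
Example (2,3,3,2,5) → sorted (2,2,3,3,5): b_i ≤ 1+i ∀i, a PF.

4802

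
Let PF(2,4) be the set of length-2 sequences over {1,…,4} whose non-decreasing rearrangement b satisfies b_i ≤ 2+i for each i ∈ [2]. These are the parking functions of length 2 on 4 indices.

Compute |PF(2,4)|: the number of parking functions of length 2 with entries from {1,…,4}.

15

Count = (4+1−2)·(4+1)^{2−1} = 3·5 = 15 (Konheim–Weiss)
Example (3,1) → sorted (1,3): b_i ≤ 2+i ∀i, a PF.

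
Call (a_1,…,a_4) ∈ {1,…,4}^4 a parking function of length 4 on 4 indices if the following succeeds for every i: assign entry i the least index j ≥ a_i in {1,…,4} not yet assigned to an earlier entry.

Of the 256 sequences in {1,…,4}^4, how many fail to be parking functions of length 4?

131

#PF = 1·5^3 = 1×125 = 125
One tuple (4,4,4,1) → sorted (1,4,4,4): b_2=4>2, not a PF.
Total 256; non-PF = 256−125 = 131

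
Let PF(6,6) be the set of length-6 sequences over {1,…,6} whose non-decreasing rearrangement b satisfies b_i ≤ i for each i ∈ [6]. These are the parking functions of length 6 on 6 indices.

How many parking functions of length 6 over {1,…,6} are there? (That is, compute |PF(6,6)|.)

|PF(6,6)| = (7−6)·7^(6−1) = 1×16807 = 16807
One tuple (2,2,6,5,1,4) → sorted (1,2,2,4,5,6): b_i ≤ i ∀i, a PF.

16807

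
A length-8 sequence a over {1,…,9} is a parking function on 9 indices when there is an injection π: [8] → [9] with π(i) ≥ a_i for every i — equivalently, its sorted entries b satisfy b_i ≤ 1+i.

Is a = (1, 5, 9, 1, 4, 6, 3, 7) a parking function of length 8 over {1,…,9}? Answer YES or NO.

YES

Rearranged: b = (1, 1, 3, 4, 5, 6, 7, 9).
  b_1=1 ≤ 2
  b_2=1 ≤ 3
  b_3=3 ≤ 4
  b_4=4 ≤ 5
  b_5=5 ≤ 6
  b_6=6 ≤ 7
  b_7=7 ≤ 8
  b_8=9 ≤ 9
All bounds hold ⇒ YES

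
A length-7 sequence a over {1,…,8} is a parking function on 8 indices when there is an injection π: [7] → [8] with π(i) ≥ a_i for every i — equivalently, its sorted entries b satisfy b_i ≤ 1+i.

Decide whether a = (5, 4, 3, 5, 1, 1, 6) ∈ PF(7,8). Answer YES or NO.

Rearranged: b = (1, 1, 3, 4, 5, 5, 6).
  b_1=1 ≤ 2
  b_2=1 ≤ 3
  b_3=3 ≤ 4
  b_4=4 ≤ 5
  b_5=5 ≤ 6
  b_6=5 ≤ 7
  b_7=6 ≤ 8
All bounds hold ⇒ YES

YES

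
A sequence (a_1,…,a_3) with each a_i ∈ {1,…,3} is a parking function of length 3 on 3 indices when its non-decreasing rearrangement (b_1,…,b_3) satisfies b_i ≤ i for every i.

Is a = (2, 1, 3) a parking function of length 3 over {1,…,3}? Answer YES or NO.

YES

Order a: b = (1, 2, 3).
  b_1=1 ≤ 1
  b_2=2 ≤ 2
  b_3=3 ≤ 3
All bounds hold ⇒ YES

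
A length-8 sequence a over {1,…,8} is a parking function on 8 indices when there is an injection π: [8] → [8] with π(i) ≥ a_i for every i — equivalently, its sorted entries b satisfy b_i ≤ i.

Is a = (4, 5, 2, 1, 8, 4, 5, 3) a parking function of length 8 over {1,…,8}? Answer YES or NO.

Rearranged: b = (1, 2, 3, 4, 4, 5, 5, 8).
  b_1=1 ≤ 1
  b_2=2 ≤ 2
  b_3=3 ≤ 3
  b_4=4 ≤ 4
  b_5=4 ≤ 5
  b_6=5 ≤ 6
  b_7=5 ≤ 7
  b_8=8 ≤ 8
All bounds hold ⇒ YES

YES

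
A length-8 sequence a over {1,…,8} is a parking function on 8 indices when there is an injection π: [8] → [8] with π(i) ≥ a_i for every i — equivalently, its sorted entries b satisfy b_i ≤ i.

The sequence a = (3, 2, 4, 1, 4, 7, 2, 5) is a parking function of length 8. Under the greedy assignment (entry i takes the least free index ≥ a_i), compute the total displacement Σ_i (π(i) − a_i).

8

Σπ(i) = 1+…+8 = 36; Σa = 3+2+4+1+4+7+2+5 = 28; disp = 36−28 = 8.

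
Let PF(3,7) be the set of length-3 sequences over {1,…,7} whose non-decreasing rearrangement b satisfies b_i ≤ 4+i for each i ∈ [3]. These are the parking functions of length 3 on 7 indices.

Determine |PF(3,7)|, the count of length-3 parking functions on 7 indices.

320

|PF| = 5·8^2 = 5×64 = 320 (Pollak)
Check (5,4,5) → sorted (4,5,5): b_i ≤ 4+i ∀i, a PF.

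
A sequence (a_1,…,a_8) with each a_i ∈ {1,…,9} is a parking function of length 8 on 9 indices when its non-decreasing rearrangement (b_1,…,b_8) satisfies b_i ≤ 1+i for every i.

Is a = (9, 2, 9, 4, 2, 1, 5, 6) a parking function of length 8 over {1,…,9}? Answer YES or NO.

NO

Sorted: b = (1, 2, 2, 4, 5, 6, 9, 9).
  b_1=1 ≤ 2
  b_2=2 ≤ 3
  b_3=2 ≤ 4
  b_4=4 ≤ 5
  b_5=5 ≤ 6
  b_6=6 ≤ 7
  b_7=9 > 8
  fails at i=7 ⇒ NO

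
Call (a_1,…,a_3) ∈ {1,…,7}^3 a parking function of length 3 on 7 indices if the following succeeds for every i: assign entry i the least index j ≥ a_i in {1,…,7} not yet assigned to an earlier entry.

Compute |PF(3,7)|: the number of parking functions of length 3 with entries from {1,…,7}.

#PF = (8−3)·8^(3−1) = 5 · 64 = 320 (Konheim–Weiss)
E.g. (5,4,3) → sorted (3,4,5): b_i ≤ 4+i ∀i, a PF.

320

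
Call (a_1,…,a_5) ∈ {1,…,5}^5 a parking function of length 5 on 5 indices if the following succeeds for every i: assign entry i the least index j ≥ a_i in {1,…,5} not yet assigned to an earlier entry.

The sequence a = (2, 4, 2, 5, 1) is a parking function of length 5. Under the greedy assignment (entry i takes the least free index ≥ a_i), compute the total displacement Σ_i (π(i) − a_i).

1

Σπ = 5·6/2 = 15 (π permutes [5]); Σa = 2+4+2+5+1 = 14; disp = 15−14 = 1.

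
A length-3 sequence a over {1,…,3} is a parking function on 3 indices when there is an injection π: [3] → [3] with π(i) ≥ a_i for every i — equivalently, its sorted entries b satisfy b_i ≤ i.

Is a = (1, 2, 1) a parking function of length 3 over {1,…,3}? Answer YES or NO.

Rearranged: b = (1, 1, 2).
  b_1=1 ≤ 1
  b_2=1 ≤ 2
  b_3=2 ≤ 3
All bounds hold ⇒ YES

YES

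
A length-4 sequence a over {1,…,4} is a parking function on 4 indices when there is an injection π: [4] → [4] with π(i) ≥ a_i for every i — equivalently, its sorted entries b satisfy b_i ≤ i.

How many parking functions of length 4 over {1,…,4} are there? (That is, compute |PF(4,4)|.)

125

|PF(4,4)| = (5−4)·5^(4−1) = 1×125 = 125 [KW]
E.g. (4,1,2,1) → sorted (1,1,2,4): b_i ≤ i ∀i, a PF.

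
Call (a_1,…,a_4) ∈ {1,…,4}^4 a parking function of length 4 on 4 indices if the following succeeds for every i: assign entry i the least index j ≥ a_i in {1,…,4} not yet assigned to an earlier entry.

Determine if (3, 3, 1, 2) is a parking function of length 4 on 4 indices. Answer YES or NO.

Order a: b = (1, 2, 3, 3).
  b_1=1 ≤ 1
  b_2=2 ≤ 2
  b_3=3 ≤ 3
  b_4=3 ≤ 4
All bounds hold ⇒ YES

YES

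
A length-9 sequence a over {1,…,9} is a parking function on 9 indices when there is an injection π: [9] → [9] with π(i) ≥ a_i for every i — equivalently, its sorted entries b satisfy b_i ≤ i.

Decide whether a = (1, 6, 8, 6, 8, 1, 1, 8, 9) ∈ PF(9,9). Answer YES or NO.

Rearranged: b = (1, 1, 1, 6, 6, 8, 8, 8, 9).
  b_1=1 ≤ 1
  b_2=1 ≤ 2
  b_3=1 ≤ 3
  b_4=6 > 4
  fails at i=4 ⇒ NO

NO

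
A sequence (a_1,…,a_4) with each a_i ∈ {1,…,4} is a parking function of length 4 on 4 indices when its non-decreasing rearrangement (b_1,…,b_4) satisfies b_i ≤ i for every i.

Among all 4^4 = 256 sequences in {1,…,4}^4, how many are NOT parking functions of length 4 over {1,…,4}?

131

Count = (4+1−4)·(4+1)^{4−1} = 1×125 = 125 [KW]
E.g. (2,2,3,4) → sorted (2,2,3,4): b_1=2>1, not a PF.
So 256 − 125 = 131 fail.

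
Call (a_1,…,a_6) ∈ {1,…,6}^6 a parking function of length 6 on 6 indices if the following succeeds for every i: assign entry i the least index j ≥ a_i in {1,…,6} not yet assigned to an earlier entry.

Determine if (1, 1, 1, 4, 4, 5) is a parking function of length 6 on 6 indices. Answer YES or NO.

Order a: b = (1, 1, 1, 4, 4, 5).
  b_1=1 ≤ 1
  b_2=1 ≤ 2
  b_3=1 ≤ 3
  b_4=4 ≤ 4
  b_5=4 ≤ 5
  b_6=5 ≤ 6
All bounds hold ⇒ YES

YES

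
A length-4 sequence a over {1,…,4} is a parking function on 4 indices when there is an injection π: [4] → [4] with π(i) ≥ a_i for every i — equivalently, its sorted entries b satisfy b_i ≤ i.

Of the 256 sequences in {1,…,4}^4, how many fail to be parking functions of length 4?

|PF| = (4−4+1)·(4+1)^(4−1) = 1·125 = 125 (Pollak)
One tuple (4,3,4,3) → sorted (3,3,4,4): b_1=3>1, not a PF.
So 256 − 125 = 131 fail.

131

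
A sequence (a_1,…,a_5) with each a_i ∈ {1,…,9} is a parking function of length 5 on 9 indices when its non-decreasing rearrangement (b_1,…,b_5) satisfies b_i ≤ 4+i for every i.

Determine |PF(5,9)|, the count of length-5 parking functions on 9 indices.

50000

|PF| = (9+1−5)·(9+1)^{5−1} = 5×10000 = 50000 (Konheim–Weiss)
E.g. (2,4,7,9,1) → sorted (1,2,4,7,9): b_i ≤ 4+i ∀i, a PF.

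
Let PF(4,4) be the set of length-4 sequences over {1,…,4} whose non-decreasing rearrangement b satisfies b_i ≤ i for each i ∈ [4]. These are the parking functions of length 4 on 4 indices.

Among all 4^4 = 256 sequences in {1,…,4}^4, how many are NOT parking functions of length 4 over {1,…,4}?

|PF| = (4−4+1)·(4+1)^(4−1) = 1×125 = 125 [KW]
E.g. (3,4,3,4) → sorted (3,3,4,4): b_1=3>1, not a PF.
Total 256; non-PF = 256−125 = 131

131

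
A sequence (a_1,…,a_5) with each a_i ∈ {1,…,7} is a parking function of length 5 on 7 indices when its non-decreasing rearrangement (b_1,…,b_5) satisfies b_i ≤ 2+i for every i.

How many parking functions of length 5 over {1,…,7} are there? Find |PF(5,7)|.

|PF| = (7+1−5)·(7+1)^{5−1} = 3·4096 = 12288 [KW]
Check (1,5,4,5,4) → sorted (1,4,4,5,5): b_i ≤ 2+i ∀i, a PF.

12288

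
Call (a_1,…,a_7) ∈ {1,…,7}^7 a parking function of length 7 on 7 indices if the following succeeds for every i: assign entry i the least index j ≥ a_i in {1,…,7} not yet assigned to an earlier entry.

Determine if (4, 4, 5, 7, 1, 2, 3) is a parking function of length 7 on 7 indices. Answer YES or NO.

YES

Order a: b = (1, 2, 3, 4, 4, 5, 7).
  b_1=1 ≤ 1
  b_2=2 ≤ 2
  b_3=3 ≤ 3
  b_4=4 ≤ 4
  b_5=4 ≤ 5
  b_6=5 ≤ 6
  b_7=7 ≤ 7
All bounds hold ⇒ YES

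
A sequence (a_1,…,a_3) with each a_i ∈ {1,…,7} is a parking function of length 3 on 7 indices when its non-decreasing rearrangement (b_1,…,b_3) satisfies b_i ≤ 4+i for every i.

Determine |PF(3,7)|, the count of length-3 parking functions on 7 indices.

320

Count = (7−3+1)·(7+1)^(3−1) = 5·64 = 320 [KW]
Example (5,6,7) → sorted (5,6,7): b_i ≤ 4+i ∀i, a PF.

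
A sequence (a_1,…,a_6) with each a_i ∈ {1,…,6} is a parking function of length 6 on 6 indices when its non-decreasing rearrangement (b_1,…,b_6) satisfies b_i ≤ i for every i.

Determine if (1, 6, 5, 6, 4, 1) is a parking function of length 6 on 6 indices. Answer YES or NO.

Order a: b = (1, 1, 4, 5, 6, 6).
  b_1=1 ≤ 1
  b_2=1 ≤ 2
  b_3=4 > 3
  fails at i=3 ⇒ NO

NO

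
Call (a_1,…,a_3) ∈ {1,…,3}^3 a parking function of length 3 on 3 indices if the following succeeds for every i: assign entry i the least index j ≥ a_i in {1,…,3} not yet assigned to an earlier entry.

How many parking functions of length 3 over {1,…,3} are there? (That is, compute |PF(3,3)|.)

16

#PF = (3−3+1)·(3+1)^(3−1) = 1 · 16 = 16
One tuple (1,1,3) → sorted (1,1,3): b_i ≤ i ∀i, a PF.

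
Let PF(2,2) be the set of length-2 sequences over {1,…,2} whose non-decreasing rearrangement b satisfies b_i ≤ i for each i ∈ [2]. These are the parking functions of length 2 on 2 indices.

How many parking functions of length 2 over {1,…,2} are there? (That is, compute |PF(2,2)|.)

3

Count = (3−2)·3^(2−1) = 1·3 = 3
One tuple (2,1) → sorted (1,2): b_i ≤ i ∀i, a PF.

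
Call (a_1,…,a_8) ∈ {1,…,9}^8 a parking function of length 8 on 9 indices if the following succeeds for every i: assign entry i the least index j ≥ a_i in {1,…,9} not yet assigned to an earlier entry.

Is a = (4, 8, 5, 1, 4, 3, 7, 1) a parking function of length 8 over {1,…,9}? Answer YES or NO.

YES

Rearranged: b = (1, 1, 3, 4, 4, 5, 7, 8).
  b_1=1 ≤ 2
  b_2=1 ≤ 3
  b_3=3 ≤ 4
  b_4=4 ≤ 5
  b_5=4 ≤ 6
  b_6=5 ≤ 7
  b_7=7 ≤ 8
  b_8=8 ≤ 9
All bounds hold ⇒ YES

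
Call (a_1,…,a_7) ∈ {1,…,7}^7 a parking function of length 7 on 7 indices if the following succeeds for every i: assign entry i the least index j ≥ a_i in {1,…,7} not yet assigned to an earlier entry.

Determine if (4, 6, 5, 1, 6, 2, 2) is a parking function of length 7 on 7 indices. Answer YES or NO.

Rearranged: b = (1, 2, 2, 4, 5, 6, 6).
  b_1=1 ≤ 1
  b_2=2 ≤ 2
  b_3=2 ≤ 3
  b_4=4 ≤ 4
  b_5=5 ≤ 5
  b_6=6 ≤ 6
  b_7=6 ≤ 7
All bounds hold ⇒ YES

YES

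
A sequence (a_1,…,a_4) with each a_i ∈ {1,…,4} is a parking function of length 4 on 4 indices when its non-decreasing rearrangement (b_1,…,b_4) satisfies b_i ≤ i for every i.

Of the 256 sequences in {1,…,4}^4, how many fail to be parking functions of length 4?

131

#PF = (5−4)·5^(4−1) = 1 · 125 = 125 (Konheim–Weiss)
One tuple (2,4,3,4) → sorted (2,3,4,4): b_1=2>1, not a PF.
Total 256; non-PF = 256−125 = 131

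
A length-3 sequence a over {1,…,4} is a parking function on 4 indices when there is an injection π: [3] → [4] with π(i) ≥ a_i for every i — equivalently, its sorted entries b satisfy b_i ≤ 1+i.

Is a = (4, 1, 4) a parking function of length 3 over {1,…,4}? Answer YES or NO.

Sorted: b = (1, 4, 4).
  b_1=1 ≤ 2
  b_2=4 > 3
  fails at i=2 ⇒ NO

NO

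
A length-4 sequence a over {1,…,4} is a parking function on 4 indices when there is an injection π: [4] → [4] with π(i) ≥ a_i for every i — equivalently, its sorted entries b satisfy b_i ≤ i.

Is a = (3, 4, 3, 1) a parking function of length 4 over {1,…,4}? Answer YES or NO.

Sorted: b = (1, 3, 3, 4).
  b_1=1 ≤ 1
  b_2=3 > 2
  fails at i=2 ⇒ NO

NO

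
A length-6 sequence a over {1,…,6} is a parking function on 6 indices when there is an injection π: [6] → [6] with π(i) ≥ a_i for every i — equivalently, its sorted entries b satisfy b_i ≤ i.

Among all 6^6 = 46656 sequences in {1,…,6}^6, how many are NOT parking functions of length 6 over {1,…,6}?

|PF(6,6)| = (7−6)·7^(6−1) = 1 · 16807 = 16807 (Pollak)
E.g. (1,1,6,6,6,4) → sorted (1,1,4,6,6,6): b_3=4>3, not a PF.
So 46656 − 16807 = 29849 fail.

29849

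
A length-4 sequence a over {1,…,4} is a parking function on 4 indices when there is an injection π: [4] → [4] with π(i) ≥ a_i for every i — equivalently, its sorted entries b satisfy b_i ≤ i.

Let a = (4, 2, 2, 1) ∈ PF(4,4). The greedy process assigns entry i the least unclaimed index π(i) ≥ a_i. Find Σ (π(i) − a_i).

1

Σπ = 4·5/2 = 10 (π permutes [4]); Σa = 4+2+2+1 = 9; disp = 10−9 = 1.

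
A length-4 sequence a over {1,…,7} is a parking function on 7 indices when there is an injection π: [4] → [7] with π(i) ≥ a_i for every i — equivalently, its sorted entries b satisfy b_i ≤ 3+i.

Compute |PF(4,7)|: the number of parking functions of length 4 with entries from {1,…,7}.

|PF(4,7)| = (7−4+1)·(7+1)^(4−1) = 4×512 = 2048 (Konheim–Weiss)
Check (3,7,5,5) → sorted (3,5,5,7): b_i ≤ 3+i ∀i, a PF.

2048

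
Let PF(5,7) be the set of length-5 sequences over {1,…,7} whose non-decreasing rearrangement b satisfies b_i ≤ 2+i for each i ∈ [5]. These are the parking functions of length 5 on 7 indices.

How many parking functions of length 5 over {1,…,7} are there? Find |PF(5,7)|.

|PF| = (8−5)·8^(5−1) = 3 · 4096 = 12288
Example (6,6,2,1,1) → sorted (1,1,2,6,6): b_i ≤ 2+i ∀i, a PF.

12288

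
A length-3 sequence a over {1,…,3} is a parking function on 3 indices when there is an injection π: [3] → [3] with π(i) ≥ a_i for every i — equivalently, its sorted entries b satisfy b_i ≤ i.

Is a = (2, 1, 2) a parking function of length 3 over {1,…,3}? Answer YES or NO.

Rearranged: b = (1, 2, 2).
  b_1=1 ≤ 1
  b_2=2 ≤ 2
  b_3=2 ≤ 3
All bounds hold ⇒ YES

YES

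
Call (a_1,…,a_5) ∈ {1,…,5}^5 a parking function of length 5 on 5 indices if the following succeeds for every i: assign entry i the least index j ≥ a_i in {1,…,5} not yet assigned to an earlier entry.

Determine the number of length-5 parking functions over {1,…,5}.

Count = (5−5+1)·(5+1)^(5−1) = 1×1296 = 1296 (Pollak)
E.g. (1,2,5,3,2) → sorted (1,2,2,3,5): b_i ≤ i ∀i, a PF.

1296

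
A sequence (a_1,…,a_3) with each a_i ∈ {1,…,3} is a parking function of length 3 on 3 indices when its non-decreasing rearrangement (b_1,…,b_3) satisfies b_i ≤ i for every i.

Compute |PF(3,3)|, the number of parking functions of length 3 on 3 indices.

|PF| = 1·4^2 = 1·16 = 16 (Pollak)
E.g. (1,3,1) → sorted (1,1,3): b_i ≤ i ∀i, a PF.

16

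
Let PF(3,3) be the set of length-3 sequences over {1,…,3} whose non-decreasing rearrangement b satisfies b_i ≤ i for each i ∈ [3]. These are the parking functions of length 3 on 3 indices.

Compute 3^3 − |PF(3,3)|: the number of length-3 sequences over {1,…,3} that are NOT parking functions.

11

#PF = (3+1−3)·(3+1)^{3−1} = 1 · 16 = 16 (Konheim–Weiss)
E.g. (2,3,3) → sorted (2,3,3): b_1=2>1, not a PF.
3^3 − 16 = 27 − 16 = 11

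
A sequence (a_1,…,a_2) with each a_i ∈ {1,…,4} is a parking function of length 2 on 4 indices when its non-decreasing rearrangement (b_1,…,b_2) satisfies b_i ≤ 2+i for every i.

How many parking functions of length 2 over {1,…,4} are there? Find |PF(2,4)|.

15

#PF = 3·5^1 = 3 · 5 = 15 (Konheim–Weiss)
Check (1,2) → sorted (1,2): b_i ≤ 2+i ∀i, a PF.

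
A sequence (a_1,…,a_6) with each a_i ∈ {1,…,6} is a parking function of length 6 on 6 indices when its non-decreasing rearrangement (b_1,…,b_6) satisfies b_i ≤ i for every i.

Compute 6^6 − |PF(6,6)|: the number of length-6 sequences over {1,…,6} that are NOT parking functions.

29849

|PF(6,6)| = (7−6)·7^(6−1) = 1·16807 = 16807 (Pollak)
Example (3,5,6,6,6,6) → sorted (3,5,6,6,6,6): b_1=3>1, not a PF.
6^6 − 16807 = 46656 − 16807 = 29849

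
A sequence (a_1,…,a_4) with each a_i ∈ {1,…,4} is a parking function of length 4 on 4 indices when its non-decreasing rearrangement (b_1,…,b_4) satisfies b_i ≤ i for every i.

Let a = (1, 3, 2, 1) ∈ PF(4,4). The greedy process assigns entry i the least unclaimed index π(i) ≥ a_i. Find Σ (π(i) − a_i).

3

Σπ = 4·5/2 = 10 (π permutes [4]); Σa = 1+3+2+1 = 7; disp = 10−7 = 3.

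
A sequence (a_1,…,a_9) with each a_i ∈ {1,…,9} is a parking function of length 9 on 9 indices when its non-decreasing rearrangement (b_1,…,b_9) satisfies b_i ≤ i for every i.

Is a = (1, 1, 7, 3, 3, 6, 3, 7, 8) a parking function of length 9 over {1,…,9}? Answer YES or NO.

Order a: b = (1, 1, 3, 3, 3, 6, 7, 7, 8).
  b_1=1 ≤ 1
  b_2=1 ≤ 2
  b_3=3 ≤ 3
  b_4=3 ≤ 4
  b_5=3 ≤ 5
  b_6=6 ≤ 6
  b_7=7 ≤ 7
  b_8=7 ≤ 8
  b_9=8 ≤ 9
All bounds hold ⇒ YES

YES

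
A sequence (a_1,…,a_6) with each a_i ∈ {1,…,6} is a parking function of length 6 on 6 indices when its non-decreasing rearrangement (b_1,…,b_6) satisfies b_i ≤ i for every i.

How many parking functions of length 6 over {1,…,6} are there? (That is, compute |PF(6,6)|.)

16807

Count = 1·7^5 = 1×16807 = 16807 [KW]
Example (4,1,1,3,5,2) → sorted (1,1,2,3,4,5): b_i ≤ i ∀i, a PF.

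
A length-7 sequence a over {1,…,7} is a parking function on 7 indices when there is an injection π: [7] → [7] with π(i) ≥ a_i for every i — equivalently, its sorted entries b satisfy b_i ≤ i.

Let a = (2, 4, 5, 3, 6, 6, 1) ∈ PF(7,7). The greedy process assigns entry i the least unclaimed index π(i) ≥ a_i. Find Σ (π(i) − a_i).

Σπ(i) = 1+…+7 = 28; Σa = 2+4+5+3+6+6+1 = 27; disp = 28−27 = 1.

1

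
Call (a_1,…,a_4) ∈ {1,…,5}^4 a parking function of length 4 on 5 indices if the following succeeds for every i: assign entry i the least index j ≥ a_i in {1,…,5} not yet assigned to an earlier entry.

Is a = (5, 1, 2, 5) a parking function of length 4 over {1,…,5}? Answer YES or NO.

NO

Order a: b = (1, 2, 5, 5).
  b_1=1 ≤ 2
  b_2=2 ≤ 3
  b_3=5 > 4
  fails at i=3 ⇒ NO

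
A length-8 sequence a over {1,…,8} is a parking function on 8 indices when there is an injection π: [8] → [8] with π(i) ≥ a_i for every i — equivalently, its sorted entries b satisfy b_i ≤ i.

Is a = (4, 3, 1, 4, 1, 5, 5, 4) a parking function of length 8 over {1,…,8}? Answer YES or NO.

YES

Sorted: b = (1, 1, 3, 4, 4, 4, 5, 5).
  b_1=1 ≤ 1
  b_2=1 ≤ 2
  b_3=3 ≤ 3
  b_4=4 ≤ 4
  b_5=4 ≤ 5
  b_6=4 ≤ 6
  b_7=5 ≤ 7
  b_8=5 ≤ 8
All bounds hold ⇒ YES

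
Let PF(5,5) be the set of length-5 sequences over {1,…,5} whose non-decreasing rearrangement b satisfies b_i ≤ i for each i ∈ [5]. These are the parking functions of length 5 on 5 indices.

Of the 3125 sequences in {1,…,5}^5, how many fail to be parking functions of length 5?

1829

|PF(5,5)| = 1·6^4 = 1·1296 = 1296 (Pollak)
E.g. (4,4,5,4,2) → sorted (2,4,4,4,5): b_1=2>1, not a PF.
5^5 − 1296 = 3125 − 1296 = 1829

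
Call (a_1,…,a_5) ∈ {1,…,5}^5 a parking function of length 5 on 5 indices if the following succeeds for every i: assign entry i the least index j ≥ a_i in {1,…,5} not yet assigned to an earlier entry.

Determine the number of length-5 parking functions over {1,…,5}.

|PF(5,5)| = (6−5)·6^(5−1) = 1·1296 = 1296
E.g. (1,2,4,2,3) → sorted (1,2,2,3,4): b_i ≤ i ∀i, a PF.

1296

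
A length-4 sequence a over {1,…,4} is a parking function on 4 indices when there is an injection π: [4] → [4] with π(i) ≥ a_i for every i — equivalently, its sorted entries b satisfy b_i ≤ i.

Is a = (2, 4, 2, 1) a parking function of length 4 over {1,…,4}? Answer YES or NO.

Sorted: b = (1, 2, 2, 4).
  b_1=1 ≤ 1
  b_2=2 ≤ 2
  b_3=2 ≤ 3
  b_4=4 ≤ 4
All bounds hold ⇒ YES

YES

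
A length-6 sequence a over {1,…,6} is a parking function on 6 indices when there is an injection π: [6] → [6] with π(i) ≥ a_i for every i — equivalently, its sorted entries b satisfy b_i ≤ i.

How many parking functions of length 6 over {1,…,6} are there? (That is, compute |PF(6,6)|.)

16807

|PF| = (7−6)·7^(6−1) = 1·16807 = 16807 (Pollak)
One tuple (5,2,3,1,5,2) → sorted (1,2,2,3,5,5): b_i ≤ i ∀i, a PF.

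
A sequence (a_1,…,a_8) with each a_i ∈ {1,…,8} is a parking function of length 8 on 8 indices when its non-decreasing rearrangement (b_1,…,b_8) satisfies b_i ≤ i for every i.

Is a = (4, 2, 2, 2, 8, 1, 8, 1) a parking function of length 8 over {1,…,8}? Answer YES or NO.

Sorted: b = (1, 1, 2, 2, 2, 4, 8, 8).
  b_1=1 ≤ 1
  b_2=1 ≤ 2
  b_3=2 ≤ 3
  b_4=2 ≤ 4
  b_5=2 ≤ 5
  b_6=4 ≤ 6
  b_7=8 > 7
  fails at i=7 ⇒ NO

NO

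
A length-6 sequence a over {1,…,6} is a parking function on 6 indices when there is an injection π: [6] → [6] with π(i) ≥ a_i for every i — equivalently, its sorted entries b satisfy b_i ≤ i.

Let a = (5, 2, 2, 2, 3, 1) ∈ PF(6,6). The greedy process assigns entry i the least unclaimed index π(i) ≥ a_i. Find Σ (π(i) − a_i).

Σπ = 21 ({1..6} each once); Σa = 5+2+2+2+3+1 = 15; disp = 21−15 = 6.

6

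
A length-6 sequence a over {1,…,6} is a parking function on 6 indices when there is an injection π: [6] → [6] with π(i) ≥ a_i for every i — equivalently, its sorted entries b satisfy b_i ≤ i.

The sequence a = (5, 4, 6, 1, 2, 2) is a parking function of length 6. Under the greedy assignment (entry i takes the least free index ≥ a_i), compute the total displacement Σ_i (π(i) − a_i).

1

Σπ(i) = 1+…+6 = 21; Σa = 5+4+6+1+2+2 = 20; disp = 21−20 = 1.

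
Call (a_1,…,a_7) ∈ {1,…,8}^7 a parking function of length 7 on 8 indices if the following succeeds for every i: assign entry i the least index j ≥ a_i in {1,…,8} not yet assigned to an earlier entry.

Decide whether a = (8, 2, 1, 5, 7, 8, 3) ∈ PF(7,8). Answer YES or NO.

NO

Rearranged: b = (1, 2, 3, 5, 7, 8, 8).
  b_1=1 ≤ 2
  b_2=2 ≤ 3
  b_3=3 ≤ 4
  b_4=5 ≤ 5
  b_5=7 > 6
  fails at i=5 ⇒ NO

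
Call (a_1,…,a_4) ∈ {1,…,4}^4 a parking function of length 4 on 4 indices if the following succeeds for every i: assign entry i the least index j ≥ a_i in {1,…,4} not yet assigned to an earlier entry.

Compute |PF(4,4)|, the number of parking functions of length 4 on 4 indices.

125

#PF = (5−4)·5^(4−1) = 1 · 125 = 125
One tuple (1,1,3,3) → sorted (1,1,3,3): b_i ≤ i ∀i, a PF.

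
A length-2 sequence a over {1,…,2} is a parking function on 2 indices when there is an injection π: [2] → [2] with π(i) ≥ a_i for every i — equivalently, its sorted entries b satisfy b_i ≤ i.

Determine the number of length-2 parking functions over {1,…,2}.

3

|PF(2,2)| = (2−2+1)·(2+1)^(2−1) = 1·3 = 3
One tuple (2,1) → sorted (1,2): b_i ≤ i ∀i, a PF.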